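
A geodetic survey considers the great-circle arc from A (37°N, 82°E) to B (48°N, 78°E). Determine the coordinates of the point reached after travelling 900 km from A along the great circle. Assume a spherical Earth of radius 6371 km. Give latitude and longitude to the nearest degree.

The haversine formula gives a central angle δ ≈ 0.199 rad (11.4°) between the endpoints. The total great-circle distance is δ·R ≈ 0.199 × 6371 ≈ 1266 km, so the target fraction is f = 900/1266 ≈ 0.711.
Interpolate at f ≈ 0.711 with slerp weights a = sin((1−f)δ)/sin δ ≈ 0.291, b = sin(fδ)/sin δ ≈ 0.713.
p = a·p₁ + b·p₂ ≈ (0.132, 0.697, 0.705); φ = arcsin(p_z) ≈ 44.84°, λ = atan2(p_y, p_x) ≈ 79.31°.

≈ (45°N, 79°E)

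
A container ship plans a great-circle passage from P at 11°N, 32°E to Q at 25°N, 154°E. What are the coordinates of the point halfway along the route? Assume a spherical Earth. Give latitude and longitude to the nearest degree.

Convert each endpoint to a unit vector on the sphere (x = cos φ cos λ, y = cos φ sin λ, z = sin φ).
The central angle between the endpoints is δ = arccos(p₁·p₂) ≈ 1.972 rad (113.0°).
Interpolate at f = 1/2 with slerp weights a = sin((1−f)δ)/sin δ ≈ 0.906, b = sin(fδ)/sin δ ≈ 0.906.
p = a·p₁ + b·p₂ ≈ (0.016, 0.831, 0.556); φ = arcsin(p_z) ≈ 33.76°, λ = atan2(p_y, p_x) ≈ 88.88°.

≈ 34°N, 89°E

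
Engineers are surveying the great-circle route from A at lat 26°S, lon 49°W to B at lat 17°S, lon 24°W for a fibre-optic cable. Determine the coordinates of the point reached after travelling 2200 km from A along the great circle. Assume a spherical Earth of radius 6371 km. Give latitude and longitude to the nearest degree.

≈ lat 19°S, lon 29°W

Write both endpoints as unit vectors p₁, p₂ with components (cos φ cos λ, cos φ sin λ, sin φ).
The central angle between the endpoints is δ = arccos(p₁·p₂) ≈ 0.434 rad (24.9°). The total great-circle distance is δ·R ≈ 0.434 × 6371 ≈ 2767 km, so the target fraction is f = 2200/2767 ≈ 0.795.
Interpolate at f ≈ 0.795 with slerp weights a = sin((1−f)δ)/sin δ ≈ 0.211, b = sin(fδ)/sin δ ≈ 0.804.
p = a·p₁ + b·p₂ ≈ (0.827, -0.456, -0.328); φ = arcsin(p_z) ≈ -19.13°, λ = atan2(p_y, p_x) ≈ -28.87°.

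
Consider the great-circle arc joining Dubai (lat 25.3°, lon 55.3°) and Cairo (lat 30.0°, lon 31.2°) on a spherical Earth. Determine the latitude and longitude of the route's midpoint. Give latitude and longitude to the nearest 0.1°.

≈ lat 28.2°, lon 43.5°

Write both endpoints as unit vectors p₁, p₂ with components (cos φ cos λ, cos φ sin λ, sin φ).
The central angle between the endpoints is δ = arccos(p₁·p₂) ≈ 0.381 rad (21.8°).
Interpolate at f = 1/2 with slerp weights a = sin((1−f)δ)/sin δ ≈ 0.509, b = sin(fδ)/sin δ ≈ 0.509.
p = a·p₁ + b·p₂ ≈ (0.639, 0.607, 0.472); φ = arcsin(p_z) ≈ 28.18°, λ = atan2(p_y, p_x) ≈ 43.51°.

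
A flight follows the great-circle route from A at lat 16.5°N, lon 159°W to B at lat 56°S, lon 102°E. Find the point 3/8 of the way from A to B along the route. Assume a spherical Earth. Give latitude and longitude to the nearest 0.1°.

Write both endpoints as unit vectors p₁, p₂ with components (cos φ cos λ, cos φ sin λ, sin φ).
The central angle between the endpoints is δ = arccos(p₁·p₂) ≈ 1.896 rad (108.6°).
Interpolate at f = 3/8 with slerp weights a = sin((1−f)δ)/sin δ ≈ 0.978, b = sin(fδ)/sin δ ≈ 0.689.
p = a·p₁ + b·p₂ ≈ (-0.955, 0.041, -0.293); φ = arcsin(p_z) ≈ -17.05°, λ = atan2(p_y, p_x) ≈ 177.56°.

≈ lat 17.0°S, lon 177.6°E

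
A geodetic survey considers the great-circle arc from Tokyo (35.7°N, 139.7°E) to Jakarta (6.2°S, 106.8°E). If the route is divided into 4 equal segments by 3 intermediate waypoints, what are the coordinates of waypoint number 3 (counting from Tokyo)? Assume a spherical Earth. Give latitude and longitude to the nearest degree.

≈ (5°N, 114°E)

The haversine formula gives a central angle δ ≈ 0.909 rad (52.1°) between the endpoints.
Interpolate at f = 3/4 with slerp weights a = sin((1−f)δ)/sin δ ≈ 0.286, b = sin(fδ)/sin δ ≈ 0.799.
p = a·p₁ + b·p₂ ≈ (-0.406, 0.910, 0.080); φ = arcsin(p_z) ≈ 4.61°, λ = atan2(p_y, p_x) ≈ 114.06°.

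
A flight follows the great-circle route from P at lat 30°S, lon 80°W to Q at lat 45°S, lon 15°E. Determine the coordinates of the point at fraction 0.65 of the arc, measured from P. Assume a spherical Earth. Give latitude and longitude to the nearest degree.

From cos δ = sin φ₁ sin φ₂ + cos φ₁ cos φ₂ cos Δλ, the central angle is δ ≈ 1.266 rad (72.5°).
Interpolate at f = 0.65 with slerp weights a = sin((1−f)δ)/sin δ ≈ 0.449, b = sin(fδ)/sin δ ≈ 0.769.
p = a·p₁ + b·p₂ ≈ (0.593, -0.243, -0.768); φ = arcsin(p_z) ≈ -50.19°, λ = atan2(p_y, p_x) ≈ -22.27°.

≈ lat 50°S, lon 22°W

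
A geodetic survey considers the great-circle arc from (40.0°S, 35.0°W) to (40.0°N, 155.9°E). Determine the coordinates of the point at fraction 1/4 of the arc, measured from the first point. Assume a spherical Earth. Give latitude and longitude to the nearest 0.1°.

From cos δ = sin φ₁ sin φ₂ + cos φ₁ cos φ₂ cos Δλ, the central angle is δ ≈ 2.996 rad (171.7°).
Interpolate at f = 1/4 with slerp weights a = sin((1−f)δ)/sin δ ≈ 5.374, b = sin(fδ)/sin δ ≈ 4.692.
p = a·p₁ + b·p₂ ≈ (0.092, -0.894, -0.439); φ = arcsin(p_z) ≈ -26.03°, λ = atan2(p_y, p_x) ≈ -84.14°.

≈ (26.0°S, 84.1°W)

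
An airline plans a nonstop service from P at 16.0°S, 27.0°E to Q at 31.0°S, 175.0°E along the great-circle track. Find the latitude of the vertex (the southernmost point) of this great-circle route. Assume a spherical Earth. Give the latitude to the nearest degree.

The great circle lies in the plane with unit normal n̂ = (p₁ × p₂)/|p₁ × p₂|.
Here n̂_z ≈ +0.526; the vertex latitude is φ_max = arccos|n̂_z| ≈ 58.3°.
Check via Clairaut: cos φ_max = |cos φ₁| · sin C = cos(16.0°)·sin(146.8°) ≈ 0.526, again giving ≈ 58.3°.

≈ 58°S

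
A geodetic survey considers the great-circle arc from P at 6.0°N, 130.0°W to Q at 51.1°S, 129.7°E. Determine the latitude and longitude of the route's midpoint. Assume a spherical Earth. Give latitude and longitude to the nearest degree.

Convert each endpoint to a unit vector on the sphere (x = cos φ cos λ, y = cos φ sin λ, z = sin φ).
The central angle between the endpoints is δ = arccos(p₁·p₂) ≈ 1.765 rad (101.1°).
Interpolate at f = 1/2 with slerp weights a = sin((1−f)δ)/sin δ ≈ 0.787, b = sin(fδ)/sin δ ≈ 0.787.
p = a·p₁ + b·p₂ ≈ (-0.819, -0.219, -0.530); φ = arcsin(p_z) ≈ -32.03°, λ = atan2(p_y, p_x) ≈ -165.00°.

≈ 32°S, 165°W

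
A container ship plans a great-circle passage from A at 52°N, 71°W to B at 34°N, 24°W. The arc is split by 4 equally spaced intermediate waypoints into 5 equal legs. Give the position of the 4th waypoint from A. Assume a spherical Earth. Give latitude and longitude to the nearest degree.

≈ 39°N, 31°W

Write both endpoints as unit vectors p₁, p₂ with components (cos φ cos λ, cos φ sin λ, sin φ).
The central angle between the endpoints is δ = arccos(p₁·p₂) ≈ 0.662 rad (37.9°).
Interpolate at f = 4/5 with slerp weights a = sin((1−f)δ)/sin δ ≈ 0.215, b = sin(fδ)/sin δ ≈ 0.822.
p = a·p₁ + b·p₂ ≈ (0.665, -0.402, 0.629); φ = arcsin(p_z) ≈ 38.96°, λ = atan2(p_y, p_x) ≈ -31.14°.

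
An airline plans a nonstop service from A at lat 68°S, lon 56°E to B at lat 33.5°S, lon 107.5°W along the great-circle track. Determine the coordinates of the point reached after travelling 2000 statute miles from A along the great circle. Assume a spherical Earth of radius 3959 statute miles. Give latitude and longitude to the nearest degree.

≈ lat 81°S, lon 77°W

From cos δ = sin φ₁ sin φ₂ + cos φ₁ cos φ₂ cos Δλ, the central angle is δ ≈ 1.357 rad (77.7°). The total great-circle distance is δ·R ≈ 1.357 × 3959 ≈ 5372 mi, so the target fraction is f = 2000/5372 ≈ 0.372.
Interpolate at f ≈ 0.372 with slerp weights a = sin((1−f)δ)/sin δ ≈ 0.770, b = sin(fδ)/sin δ ≈ 0.495.
p = a·p₁ + b·p₂ ≈ (0.037, -0.155, -0.987); φ = arcsin(p_z) ≈ -80.84°, λ = atan2(p_y, p_x) ≈ -76.51°.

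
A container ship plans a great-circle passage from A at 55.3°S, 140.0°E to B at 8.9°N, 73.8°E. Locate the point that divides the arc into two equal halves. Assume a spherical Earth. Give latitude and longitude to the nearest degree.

The haversine formula gives a central angle δ ≈ 1.471 rad (84.3°) between the endpoints.
Interpolate at f = 1/2 with slerp weights a = sin((1−f)δ)/sin δ ≈ 0.674, b = sin(fδ)/sin δ ≈ 0.674.
p = a·p₁ + b·p₂ ≈ (-0.108, 0.886, -0.450); φ = arcsin(p_z) ≈ -26.75°, λ = atan2(p_y, p_x) ≈ 96.96°.

≈ 27°S, 97°E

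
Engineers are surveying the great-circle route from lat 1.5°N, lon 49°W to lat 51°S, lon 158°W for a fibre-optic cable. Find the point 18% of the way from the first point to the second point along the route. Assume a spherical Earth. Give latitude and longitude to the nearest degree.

Convert each endpoint to a unit vector on the sphere (x = cos φ cos λ, y = cos φ sin λ, z = sin φ).
The central angle between the endpoints is δ = arccos(p₁·p₂) ≈ 1.798 rad (103.0°).
Interpolate at f = 0.18 with slerp weights a = sin((1−f)δ)/sin δ ≈ 1.022, b = sin(fδ)/sin δ ≈ 0.326.
p = a·p₁ + b·p₂ ≈ (0.480, -0.848, -0.227); φ = arcsin(p_z) ≈ -13.12°, λ = atan2(p_y, p_x) ≈ -60.50°.

≈ lat 13°S, lon 61°W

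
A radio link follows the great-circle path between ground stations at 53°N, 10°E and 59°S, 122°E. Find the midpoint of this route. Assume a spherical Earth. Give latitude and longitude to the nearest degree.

The haversine formula gives a central angle δ ≈ 2.499 rad (143.2°) between the endpoints.
Interpolate at f = 1/2 with slerp weights a = sin((1−f)δ)/sin δ ≈ 1.584, b = sin(fδ)/sin δ ≈ 1.584.
p = a·p₁ + b·p₂ ≈ (0.506, 0.857, -0.093); φ = arcsin(p_z) ≈ -5.32°, λ = atan2(p_y, p_x) ≈ 59.43°.

≈ 5°S, 59°E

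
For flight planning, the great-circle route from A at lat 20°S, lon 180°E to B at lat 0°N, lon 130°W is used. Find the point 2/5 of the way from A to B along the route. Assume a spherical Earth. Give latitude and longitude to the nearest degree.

≈ lat 13°S, lon 159°W

Convert each endpoint to a unit vector on the sphere (x = cos φ cos λ, y = cos φ sin λ, z = sin φ).
The central angle between the endpoints is δ = arccos(p₁·p₂) ≈ 0.922 rad (52.8°).
Interpolate at f = 2/5 with slerp weights a = sin((1−f)δ)/sin δ ≈ 0.659, b = sin(fδ)/sin δ ≈ 0.452.
p = a·p₁ + b·p₂ ≈ (-0.910, -0.347, -0.226); φ = arcsin(p_z) ≈ -13.03°, λ = atan2(p_y, p_x) ≈ -159.16°.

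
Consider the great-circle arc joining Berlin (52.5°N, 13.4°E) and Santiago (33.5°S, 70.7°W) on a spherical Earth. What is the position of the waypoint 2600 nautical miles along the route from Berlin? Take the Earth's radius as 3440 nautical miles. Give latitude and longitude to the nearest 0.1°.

Convert each endpoint to a unit vector on the sphere (x = cos φ cos λ, y = cos φ sin λ, z = sin φ).
The central angle between the endpoints is δ = arccos(p₁·p₂) ≈ 1.967 rad (112.7°). The total great-circle distance is δ·R ≈ 1.967 × 3440 ≈ 6766 nmi, so the target fraction is f = 2600/6766 ≈ 0.384.
Interpolate at f ≈ 0.384 with slerp weights a = sin((1−f)δ)/sin δ ≈ 1.014, b = sin(fδ)/sin δ ≈ 0.743.
p = a·p₁ + b·p₂ ≈ (0.806, -0.442, 0.395); φ = arcsin(p_z) ≈ 23.23°, λ = atan2(p_y, p_x) ≈ -28.75°.

≈ 23.2°N, 28.7°W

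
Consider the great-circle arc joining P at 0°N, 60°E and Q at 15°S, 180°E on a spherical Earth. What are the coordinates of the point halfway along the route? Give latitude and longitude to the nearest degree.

Convert each endpoint to a unit vector on the sphere (x = cos φ cos λ, y = cos φ sin λ, z = sin φ).
The central angle between the endpoints is δ = arccos(p₁·p₂) ≈ 2.075 rad (118.9°).
Interpolate at f = 1/2 with slerp weights a = sin((1−f)δ)/sin δ ≈ 0.983, b = sin(fδ)/sin δ ≈ 0.983.
p = a·p₁ + b·p₂ ≈ (-0.458, 0.852, -0.255); φ = arcsin(p_z) ≈ -14.75°, λ = atan2(p_y, p_x) ≈ 118.28°.

≈ 15°S, 118°E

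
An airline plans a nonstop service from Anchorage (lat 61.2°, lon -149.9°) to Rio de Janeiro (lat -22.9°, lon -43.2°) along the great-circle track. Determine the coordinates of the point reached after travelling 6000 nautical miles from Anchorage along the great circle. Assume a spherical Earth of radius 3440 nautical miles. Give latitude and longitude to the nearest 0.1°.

Write both endpoints as unit vectors p₁, p₂ with components (cos φ cos λ, cos φ sin λ, sin φ).
The central angle between the endpoints is δ = arccos(p₁·p₂) ≈ 2.058 rad (117.9°). The total great-circle distance is δ·R ≈ 2.058 × 3440 ≈ 7081 nmi, so the target fraction is f = 6000/7081 ≈ 0.847.
Interpolate at f ≈ 0.847 with slerp weights a = sin((1−f)δ)/sin δ ≈ 0.350, b = sin(fδ)/sin δ ≈ 1.115.
p = a·p₁ + b·p₂ ≈ (0.603, -0.788, -0.127); φ = arcsin(p_z) ≈ -7.31°, λ = atan2(p_y, p_x) ≈ -52.57°.

≈ lat -7.3°, lon -52.6°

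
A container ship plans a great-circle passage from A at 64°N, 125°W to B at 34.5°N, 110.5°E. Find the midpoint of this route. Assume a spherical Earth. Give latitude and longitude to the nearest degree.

≈ 65°N, 143°E

Convert each endpoint to a unit vector on the sphere (x = cos φ cos λ, y = cos φ sin λ, z = sin φ).
The central angle between the endpoints is δ = arccos(p₁·p₂) ≈ 1.261 rad (72.3°).
Interpolate at f = 1/2 with slerp weights a = sin((1−f)δ)/sin δ ≈ 0.619, b = sin(fδ)/sin δ ≈ 0.619.
p = a·p₁ + b·p₂ ≈ (-0.334, 0.256, 0.907); φ = arcsin(p_z) ≈ 65.11°, λ = atan2(p_y, p_x) ≈ 142.60°.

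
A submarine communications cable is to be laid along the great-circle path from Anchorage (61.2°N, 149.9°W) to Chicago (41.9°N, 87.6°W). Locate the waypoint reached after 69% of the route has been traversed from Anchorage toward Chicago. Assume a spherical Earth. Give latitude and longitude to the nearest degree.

≈ 51°N, 101°W

Write both endpoints as unit vectors p₁, p₂ with components (cos φ cos λ, cos φ sin λ, sin φ).
The central angle between the endpoints is δ = arccos(p₁·p₂) ≈ 0.720 rad (41.2°).
Interpolate at f = 0.69 with slerp weights a = sin((1−f)δ)/sin δ ≈ 0.336, b = sin(fδ)/sin δ ≈ 0.723.
p = a·p₁ + b·p₂ ≈ (-0.117, -0.619, 0.777); φ = arcsin(p_z) ≈ 50.98°, λ = atan2(p_y, p_x) ≈ -100.74°.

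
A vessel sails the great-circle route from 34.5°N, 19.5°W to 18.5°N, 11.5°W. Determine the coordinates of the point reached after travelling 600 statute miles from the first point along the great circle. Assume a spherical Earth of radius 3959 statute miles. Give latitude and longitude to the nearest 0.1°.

From cos δ = sin φ₁ sin φ₂ + cos φ₁ cos φ₂ cos Δλ, the central angle is δ ≈ 0.306 rad (17.5°). The total great-circle distance is δ·R ≈ 0.306 × 3959 ≈ 1210 mi, so the target fraction is f = 600/1210 ≈ 0.496.
Interpolate at f ≈ 0.496 with slerp weights a = sin((1−f)δ)/sin δ ≈ 0.510, b = sin(fδ)/sin δ ≈ 0.502.
p = a·p₁ + b·p₂ ≈ (0.862, -0.235, 0.448); φ = arcsin(p_z) ≈ 26.62°, λ = atan2(p_y, p_x) ≈ -15.25°.

≈ 26.6°N, 15.3°W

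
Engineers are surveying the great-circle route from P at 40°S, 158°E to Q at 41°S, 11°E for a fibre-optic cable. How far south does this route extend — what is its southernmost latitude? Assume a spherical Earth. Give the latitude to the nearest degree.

≈ 72°S

The great circle lies in the plane with unit normal n̂ = (p₁ × p₂)/|p₁ × p₂|.
Here n̂_z ≈ -0.316; the vertex latitude is φ_max = arccos|n̂_z| ≈ 71.6°.
Check via Clairaut: cos φ_max = |cos φ₁| · sin C = cos(40.0°)·sin(155.7°) ≈ 0.316, again giving ≈ 71.6°.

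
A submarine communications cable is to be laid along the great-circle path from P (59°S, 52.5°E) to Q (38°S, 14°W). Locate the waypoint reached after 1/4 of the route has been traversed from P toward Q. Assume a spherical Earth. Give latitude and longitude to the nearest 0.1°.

From cos δ = sin φ₁ sin φ₂ + cos φ₁ cos φ₂ cos Δλ, the central angle is δ ≈ 0.810 rad (46.4°).
Interpolate at f = 1/4 with slerp weights a = sin((1−f)δ)/sin δ ≈ 0.788, b = sin(fδ)/sin δ ≈ 0.278.
p = a·p₁ + b·p₂ ≈ (0.459, 0.269, -0.846); φ = arcsin(p_z) ≈ -57.83°, λ = atan2(p_y, p_x) ≈ 30.36°.

≈ (57.8°S, 30.4°E)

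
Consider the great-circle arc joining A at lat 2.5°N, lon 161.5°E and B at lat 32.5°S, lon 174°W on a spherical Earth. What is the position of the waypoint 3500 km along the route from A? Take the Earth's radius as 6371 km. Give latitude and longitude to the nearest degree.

≈ lat 24°S, lon 179°E

Write both endpoints as unit vectors p₁, p₂ with components (cos φ cos λ, cos φ sin λ, sin φ).
The central angle between the endpoints is δ = arccos(p₁·p₂) ≈ 0.733 rad (42.0°). The total great-circle distance is δ·R ≈ 0.733 × 6371 ≈ 4669 km, so the target fraction is f = 3500/4669 ≈ 0.750.
Interpolate at f ≈ 0.750 with slerp weights a = sin((1−f)δ)/sin δ ≈ 0.273, b = sin(fδ)/sin δ ≈ 0.781.
p = a·p₁ + b·p₂ ≈ (-0.913, 0.018, -0.407); φ = arcsin(p_z) ≈ -24.05°, λ = atan2(p_y, p_x) ≈ 178.89°.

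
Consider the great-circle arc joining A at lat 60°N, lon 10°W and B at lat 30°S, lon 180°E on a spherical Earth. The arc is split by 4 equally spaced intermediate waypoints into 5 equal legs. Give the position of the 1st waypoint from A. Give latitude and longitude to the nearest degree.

≈ lat 81°N, lon 92°W

Convert each endpoint to a unit vector on the sphere (x = cos φ cos λ, y = cos φ sin λ, z = sin φ).
The central angle between the endpoints is δ = arccos(p₁·p₂) ≈ 2.605 rad (149.3°).
Interpolate at f = 1/5 with slerp weights a = sin((1−f)δ)/sin δ ≈ 1.704, b = sin(fδ)/sin δ ≈ 0.974.
p = a·p₁ + b·p₂ ≈ (-0.004, -0.148, 0.989); φ = arcsin(p_z) ≈ 81.49°, λ = atan2(p_y, p_x) ≈ -91.58°.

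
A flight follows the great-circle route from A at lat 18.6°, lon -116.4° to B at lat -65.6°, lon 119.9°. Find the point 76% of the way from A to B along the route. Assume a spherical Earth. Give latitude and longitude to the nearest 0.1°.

Write both endpoints as unit vectors p₁, p₂ with components (cos φ cos λ, cos φ sin λ, sin φ).
The central angle between the endpoints is δ = arccos(p₁·p₂) ≈ 2.103 rad (120.5°).
Interpolate at f = 0.76 with slerp weights a = sin((1−f)δ)/sin δ ≈ 0.561, b = sin(fδ)/sin δ ≈ 1.160.
p = a·p₁ + b·p₂ ≈ (-0.475, -0.061, -0.878); φ = arcsin(p_z) ≈ -61.35°, λ = atan2(p_y, p_x) ≈ -172.69°.

≈ lat -61.4°, lon -172.7°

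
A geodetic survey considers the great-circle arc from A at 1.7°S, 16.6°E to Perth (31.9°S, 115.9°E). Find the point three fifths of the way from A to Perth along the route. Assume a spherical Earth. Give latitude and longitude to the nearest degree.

≈ 28°S, 71°E

The haversine formula gives a central angle δ ≈ 1.693 rad (97.0°) between the endpoints.
Interpolate at f = 3/5 with slerp weights a = sin((1−f)δ)/sin δ ≈ 0.631, b = sin(fδ)/sin δ ≈ 0.856.
p = a·p₁ + b·p₂ ≈ (0.287, 0.834, -0.471); φ = arcsin(p_z) ≈ -28.11°, λ = atan2(p_y, p_x) ≈ 71.00°.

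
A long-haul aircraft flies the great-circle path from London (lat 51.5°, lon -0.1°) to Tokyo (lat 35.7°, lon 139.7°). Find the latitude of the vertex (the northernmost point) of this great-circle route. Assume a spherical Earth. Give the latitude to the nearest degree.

The great circle lies in the plane with unit normal n̂ = (p₁ × p₂)/|p₁ × p₂|.
Here n̂_z ≈ +0.327; the vertex latitude is φ_max = arccos|n̂_z| ≈ 70.9°.
Check via Clairaut: cos φ_max = |cos φ₁| · sin C = cos(51.5°)·sin(31.7°) ≈ 0.327, again giving ≈ 70.9°.

≈ 71°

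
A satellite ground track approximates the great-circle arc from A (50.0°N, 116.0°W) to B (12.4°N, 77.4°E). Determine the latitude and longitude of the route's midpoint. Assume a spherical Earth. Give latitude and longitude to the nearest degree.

≈ (69°N, 100°E)

Write both endpoints as unit vectors p₁, p₂ with components (cos φ cos λ, cos φ sin λ, sin φ).
The central angle between the endpoints is δ = arccos(p₁·p₂) ≈ 2.033 rad (116.5°).
Interpolate at f = 1/2 with slerp weights a = sin((1−f)δ)/sin δ ≈ 0.950, b = sin(fδ)/sin δ ≈ 0.950.
p = a·p₁ + b·p₂ ≈ (-0.065, 0.357, 0.932); φ = arcsin(p_z) ≈ 68.74°, λ = atan2(p_y, p_x) ≈ 100.37°.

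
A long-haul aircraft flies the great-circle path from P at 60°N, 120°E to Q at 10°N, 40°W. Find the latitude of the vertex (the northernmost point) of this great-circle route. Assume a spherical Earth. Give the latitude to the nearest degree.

≈ 80°N

The great circle lies in the plane with unit normal n̂ = (p₁ × p₂)/|p₁ × p₂|.
Here n̂_z ≈ -0.177; the vertex latitude is φ_max = arccos|n̂_z| ≈ 79.8°.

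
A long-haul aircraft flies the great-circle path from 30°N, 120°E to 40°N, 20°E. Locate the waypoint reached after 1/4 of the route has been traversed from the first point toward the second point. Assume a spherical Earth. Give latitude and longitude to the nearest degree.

≈ 41°N, 100°E

Convert each endpoint to a unit vector on the sphere (x = cos φ cos λ, y = cos φ sin λ, z = sin φ).
The central angle between the endpoints is δ = arccos(p₁·p₂) ≈ 1.363 rad (78.1°).
Interpolate at f = 1/4 with slerp weights a = sin((1−f)δ)/sin δ ≈ 0.872, b = sin(fδ)/sin δ ≈ 0.342.
p = a·p₁ + b·p₂ ≈ (-0.132, 0.744, 0.656); φ = arcsin(p_z) ≈ 40.96°, λ = atan2(p_y, p_x) ≈ 100.05°.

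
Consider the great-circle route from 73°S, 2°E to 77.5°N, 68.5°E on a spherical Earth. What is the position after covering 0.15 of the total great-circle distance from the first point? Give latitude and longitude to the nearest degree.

Convert each endpoint to a unit vector on the sphere (x = cos φ cos λ, y = cos φ sin λ, z = sin φ).
The central angle between the endpoints is δ = arccos(p₁·p₂) ≈ 2.710 rad (155.3°).
Interpolate at f = 0.15 with slerp weights a = sin((1−f)δ)/sin δ ≈ 1.778, b = sin(fδ)/sin δ ≈ 0.946.
p = a·p₁ + b·p₂ ≈ (0.594, 0.209, -0.777); φ = arcsin(p_z) ≈ -50.95°, λ = atan2(p_y, p_x) ≈ 19.34°.

≈ 51°S, 19°E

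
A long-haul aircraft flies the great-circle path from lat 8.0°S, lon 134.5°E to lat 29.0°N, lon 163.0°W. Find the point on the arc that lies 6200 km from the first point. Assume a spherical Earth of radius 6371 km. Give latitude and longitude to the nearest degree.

From cos δ = sin φ₁ sin φ₂ + cos φ₁ cos φ₂ cos Δλ, the central angle is δ ≈ 1.232 rad (70.6°). The total great-circle distance is δ·R ≈ 1.232 × 6371 ≈ 7848 km, so the target fraction is f = 6200/7848 ≈ 0.790.
Interpolate at f ≈ 0.790 with slerp weights a = sin((1−f)δ)/sin δ ≈ 0.271, b = sin(fδ)/sin δ ≈ 0.877.
p = a·p₁ + b·p₂ ≈ (-0.921, -0.033, 0.387); φ = arcsin(p_z) ≈ 22.78°, λ = atan2(p_y, p_x) ≈ -177.98°.

≈ lat 23°N, lon 178°W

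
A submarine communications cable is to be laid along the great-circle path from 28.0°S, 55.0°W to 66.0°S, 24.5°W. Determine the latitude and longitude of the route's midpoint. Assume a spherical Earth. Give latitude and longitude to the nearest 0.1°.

From cos δ = sin φ₁ sin φ₂ + cos φ₁ cos φ₂ cos Δλ, the central angle is δ ≈ 0.740 rad (42.4°).
Interpolate at f = 1/2 with slerp weights a = sin((1−f)δ)/sin δ ≈ 0.536, b = sin(fδ)/sin δ ≈ 0.536.
p = a·p₁ + b·p₂ ≈ (0.470, -0.478, -0.742); φ = arcsin(p_z) ≈ -47.88°, λ = atan2(p_y, p_x) ≈ -45.50°.

≈ 47.9°S, 45.5°W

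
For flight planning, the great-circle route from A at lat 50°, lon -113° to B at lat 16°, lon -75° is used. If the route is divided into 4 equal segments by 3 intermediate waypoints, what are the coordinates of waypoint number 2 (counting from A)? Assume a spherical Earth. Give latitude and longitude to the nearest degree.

Write both endpoints as unit vectors p₁, p₂ with components (cos φ cos λ, cos φ sin λ, sin φ).
The central angle between the endpoints is δ = arccos(p₁·p₂) ≈ 0.798 rad (45.7°).
Interpolate at f = 2/4 with slerp weights a = sin((1−f)δ)/sin δ ≈ 0.543, b = sin(fδ)/sin δ ≈ 0.543.
p = a·p₁ + b·p₂ ≈ (-0.001, -0.825, 0.565); φ = arcsin(p_z) ≈ 34.42°, λ = atan2(p_y, p_x) ≈ -90.09°.

≈ lat 34°, lon -90°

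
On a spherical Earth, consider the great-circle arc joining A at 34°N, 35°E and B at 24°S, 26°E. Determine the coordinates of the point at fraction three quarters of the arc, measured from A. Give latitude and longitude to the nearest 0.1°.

Write both endpoints as unit vectors p₁, p₂ with components (cos φ cos λ, cos φ sin λ, sin φ).
The central angle between the endpoints is δ = arccos(p₁·p₂) ≈ 1.023 rad (58.6°).
Interpolate at f = 3/4 with slerp weights a = sin((1−f)δ)/sin δ ≈ 0.296, b = sin(fδ)/sin δ ≈ 0.813.
p = a·p₁ + b·p₂ ≈ (0.869, 0.467, -0.165); φ = arcsin(p_z) ≈ -9.50°, λ = atan2(p_y, p_x) ≈ 28.23°.

≈ 9.5°S, 28.2°E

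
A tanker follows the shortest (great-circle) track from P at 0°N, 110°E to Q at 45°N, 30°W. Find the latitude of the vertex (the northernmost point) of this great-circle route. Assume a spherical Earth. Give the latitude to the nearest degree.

The great circle lies in the plane with unit normal n̂ = (p₁ × p₂)/|p₁ × p₂|.
Here n̂_z ≈ -0.541; the vertex latitude is φ_max = arccos|n̂_z| ≈ 57.3°.
Check via Clairaut: cos φ_max = |cos φ₁| · sin C = cos(0.0°)·sin(32.7°) ≈ 0.541, again giving ≈ 57.3°.

≈ 57°N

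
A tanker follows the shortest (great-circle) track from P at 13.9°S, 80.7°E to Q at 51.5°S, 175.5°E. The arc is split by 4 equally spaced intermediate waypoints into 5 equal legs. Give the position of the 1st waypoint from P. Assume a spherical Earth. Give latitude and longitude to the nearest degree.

Convert each endpoint to a unit vector on the sphere (x = cos φ cos λ, y = cos φ sin λ, z = sin φ).
The central angle between the endpoints is δ = arccos(p₁·p₂) ≈ 1.433 rad (82.1°).
Interpolate at f = 1/5 with slerp weights a = sin((1−f)δ)/sin δ ≈ 0.920, b = sin(fδ)/sin δ ≈ 0.285.
p = a·p₁ + b·p₂ ≈ (-0.033, 0.895, -0.444); φ = arcsin(p_z) ≈ -26.38°, λ = atan2(p_y, p_x) ≈ 92.10°.

≈ 26°S, 92°E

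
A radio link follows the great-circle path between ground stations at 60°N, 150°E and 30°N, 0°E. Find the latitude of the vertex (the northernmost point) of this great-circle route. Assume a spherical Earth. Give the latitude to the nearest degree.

≈ 77°N

The great circle lies in the plane with unit normal n̂ = (p₁ × p₂)/|p₁ × p₂|.
Here n̂_z ≈ -0.217; the vertex latitude is φ_max = arccos|n̂_z| ≈ 77.5°.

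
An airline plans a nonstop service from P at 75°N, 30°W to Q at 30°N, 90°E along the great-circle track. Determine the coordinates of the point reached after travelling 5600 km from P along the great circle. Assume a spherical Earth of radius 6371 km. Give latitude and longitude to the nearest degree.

Write both endpoints as unit vectors p₁, p₂ with components (cos φ cos λ, cos φ sin λ, sin φ).
The central angle between the endpoints is δ = arccos(p₁·p₂) ≈ 1.191 rad (68.2°). The total great-circle distance is δ·R ≈ 1.191 × 6371 ≈ 7587 km, so the target fraction is f = 5600/7587 ≈ 0.738.
Interpolate at f ≈ 0.738 with slerp weights a = sin((1−f)δ)/sin δ ≈ 0.330, b = sin(fδ)/sin δ ≈ 0.829.
p = a·p₁ + b·p₂ ≈ (0.074, 0.675, 0.734); φ = arcsin(p_z) ≈ 47.20°, λ = atan2(p_y, p_x) ≈ 83.74°.

≈ 47°N, 84°E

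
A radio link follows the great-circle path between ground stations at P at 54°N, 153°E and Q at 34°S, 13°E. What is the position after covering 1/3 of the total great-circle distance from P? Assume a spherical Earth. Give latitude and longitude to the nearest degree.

Write both endpoints as unit vectors p₁, p₂ with components (cos φ cos λ, cos φ sin λ, sin φ).
The central angle between the endpoints is δ = arccos(p₁·p₂) ≈ 2.542 rad (145.7°).
Interpolate at f = 1/3 with slerp weights a = sin((1−f)δ)/sin δ ≈ 1.759, b = sin(fδ)/sin δ ≈ 1.329.
p = a·p₁ + b·p₂ ≈ (0.152, 0.717, 0.680); φ = arcsin(p_z) ≈ 42.85°, λ = atan2(p_y, p_x) ≈ 78.03°.

≈ 43°N, 78°E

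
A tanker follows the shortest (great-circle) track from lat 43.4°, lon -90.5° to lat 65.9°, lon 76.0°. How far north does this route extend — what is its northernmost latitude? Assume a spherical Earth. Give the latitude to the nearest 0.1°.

≈ 85.8°

The great circle lies in the plane with unit normal n̂ = (p₁ × p₂)/|p₁ × p₂|.
Here n̂_z ≈ +0.074; the vertex latitude is φ_max = arccos|n̂_z| ≈ 85.8°.
Check via Clairaut: cos φ_max = |cos φ₁| · sin C = cos(43.4°)·sin(5.8°) ≈ 0.074, again giving ≈ 85.8°.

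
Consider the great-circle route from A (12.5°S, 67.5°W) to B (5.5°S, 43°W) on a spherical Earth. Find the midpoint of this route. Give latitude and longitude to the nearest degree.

The haversine formula gives a central angle δ ≈ 0.439 rad (25.2°) between the endpoints.
Interpolate at f = 1/2 with slerp weights a = sin((1−f)δ)/sin δ ≈ 0.512, b = sin(fδ)/sin δ ≈ 0.512.
p = a·p₁ + b·p₂ ≈ (0.564, -0.810, -0.160); φ = arcsin(p_z) ≈ -9.21°, λ = atan2(p_y, p_x) ≈ -55.13°.

≈ (9°S, 55°W)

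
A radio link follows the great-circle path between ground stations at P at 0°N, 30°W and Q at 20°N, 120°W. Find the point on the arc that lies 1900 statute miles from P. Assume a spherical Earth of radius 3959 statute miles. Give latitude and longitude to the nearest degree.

≈ 9°N, 56°W

From cos δ = sin φ₁ sin φ₂ + cos φ₁ cos φ₂ cos Δλ, the central angle is δ ≈ 1.571 rad (90.0°). The total great-circle distance is δ·R ≈ 1.571 × 3959 ≈ 6219 mi, so the target fraction is f = 1900/6219 ≈ 0.306.
Interpolate at f ≈ 0.306 with slerp weights a = sin((1−f)δ)/sin δ ≈ 0.887, b = sin(fδ)/sin δ ≈ 0.462.
p = a·p₁ + b·p₂ ≈ (0.551, -0.819, 0.158); φ = arcsin(p_z) ≈ 9.09°, λ = atan2(p_y, p_x) ≈ -56.06°.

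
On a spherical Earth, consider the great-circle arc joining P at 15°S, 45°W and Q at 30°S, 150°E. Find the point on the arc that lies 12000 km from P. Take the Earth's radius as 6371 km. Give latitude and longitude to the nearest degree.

From cos δ = sin φ₁ sin φ₂ + cos φ₁ cos φ₂ cos Δλ, the central angle is δ ≈ 2.317 rad (132.7°). The total great-circle distance is δ·R ≈ 2.317 × 6371 ≈ 14759 km, so the target fraction is f = 12000/14759 ≈ 0.813.
Interpolate at f ≈ 0.813 with slerp weights a = sin((1−f)δ)/sin δ ≈ 0.571, b = sin(fδ)/sin δ ≈ 1.295.
p = a·p₁ + b·p₂ ≈ (-0.581, 0.171, -0.796); φ = arcsin(p_z) ≈ -52.71°, λ = atan2(p_y, p_x) ≈ 163.64°.

≈ 53°S, 164°E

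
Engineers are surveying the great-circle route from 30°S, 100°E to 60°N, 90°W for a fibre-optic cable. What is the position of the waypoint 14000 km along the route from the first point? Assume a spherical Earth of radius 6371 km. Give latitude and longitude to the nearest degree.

The haversine formula gives a central angle δ ≈ 2.605 rad (149.3°) between the endpoints. The total great-circle distance is δ·R ≈ 2.605 × 6371 ≈ 16596 km, so the target fraction is f = 14000/16596 ≈ 0.844.
Interpolate at f ≈ 0.844 with slerp weights a = sin((1−f)δ)/sin δ ≈ 0.775, b = sin(fδ)/sin δ ≈ 1.584.
p = a·p₁ + b·p₂ ≈ (-0.117, -0.131, 0.985); φ = arcsin(p_z) ≈ 79.90°, λ = atan2(p_y, p_x) ≈ -131.67°.

≈ 80°N, 132°W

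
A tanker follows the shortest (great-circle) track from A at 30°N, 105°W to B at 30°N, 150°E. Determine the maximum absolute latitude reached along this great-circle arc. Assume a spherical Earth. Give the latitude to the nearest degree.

≈ 43°N

The great circle lies in the plane with unit normal n̂ = (p₁ × p₂)/|p₁ × p₂|.
Here n̂_z ≈ -0.726; the vertex latitude is φ_max = arccos|n̂_z| ≈ 43.5°.
Check via Clairaut: cos φ_max = |cos φ₁| · sin C = cos(30.0°)·sin(56.9°) ≈ 0.726, again giving ≈ 43.5°.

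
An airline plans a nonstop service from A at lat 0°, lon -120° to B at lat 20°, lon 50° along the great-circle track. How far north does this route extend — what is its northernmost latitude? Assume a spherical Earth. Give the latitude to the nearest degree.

The great circle lies in the plane with unit normal n̂ = (p₁ × p₂)/|p₁ × p₂|.
Here n̂_z ≈ +0.431; the vertex latitude is φ_max = arccos|n̂_z| ≈ 64.5°.

≈ 64°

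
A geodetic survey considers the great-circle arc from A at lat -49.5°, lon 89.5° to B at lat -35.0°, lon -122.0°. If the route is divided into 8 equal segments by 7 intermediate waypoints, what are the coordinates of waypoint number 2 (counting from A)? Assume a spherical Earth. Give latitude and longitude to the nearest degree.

Convert each endpoint to a unit vector on the sphere (x = cos φ cos λ, y = cos φ sin λ, z = sin φ).
The central angle between the endpoints is δ = arccos(p₁·p₂) ≈ 1.588 rad (91.0°).
Interpolate at f = 2/8 with slerp weights a = sin((1−f)δ)/sin δ ≈ 0.929, b = sin(fδ)/sin δ ≈ 0.387.
p = a·p₁ + b·p₂ ≈ (-0.163, 0.335, -0.928); φ = arcsin(p_z) ≈ -68.16°, λ = atan2(p_y, p_x) ≈ 115.92°.

≈ lat -68°, lon 116°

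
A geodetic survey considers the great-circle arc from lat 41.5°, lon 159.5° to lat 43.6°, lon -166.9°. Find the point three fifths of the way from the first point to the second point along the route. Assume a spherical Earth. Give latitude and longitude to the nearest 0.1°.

From cos δ = sin φ₁ sin φ₂ + cos φ₁ cos φ₂ cos Δλ, the central angle is δ ≈ 0.431 rad (24.7°).
Interpolate at f = 3/5 with slerp weights a = sin((1−f)δ)/sin δ ≈ 0.411, b = sin(fδ)/sin δ ≈ 0.612.
p = a·p₁ + b·p₂ ≈ (-0.720, 0.007, 0.694); φ = arcsin(p_z) ≈ 43.96°, λ = atan2(p_y, p_x) ≈ 179.42°.

≈ lat 44.0°, lon 179.4°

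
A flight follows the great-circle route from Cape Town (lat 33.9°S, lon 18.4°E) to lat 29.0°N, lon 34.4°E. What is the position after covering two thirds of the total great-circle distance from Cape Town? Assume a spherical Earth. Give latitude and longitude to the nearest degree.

Write both endpoints as unit vectors p₁, p₂ with components (cos φ cos λ, cos φ sin λ, sin φ).
The central angle between the endpoints is δ = arccos(p₁·p₂) ≈ 1.129 rad (64.7°).
Interpolate at f = 2/3 with slerp weights a = sin((1−f)δ)/sin δ ≈ 0.407, b = sin(fδ)/sin δ ≈ 0.756.
p = a·p₁ + b·p₂ ≈ (0.866, 0.480, 0.140); φ = arcsin(p_z) ≈ 8.04°, λ = atan2(p_y, p_x) ≈ 29.01°.

≈ lat 8°N, lon 29°E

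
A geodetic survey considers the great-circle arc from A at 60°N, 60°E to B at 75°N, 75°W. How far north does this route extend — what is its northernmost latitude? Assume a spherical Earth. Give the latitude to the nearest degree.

The great circle lies in the plane with unit normal n̂ = (p₁ × p₂)/|p₁ × p₂|.
Here n̂_z ≈ -0.137; the vertex latitude is φ_max = arccos|n̂_z| ≈ 82.1°.
Check via Clairaut: cos φ_max = |cos φ₁| · sin C = cos(60.0°)·sin(15.9°) ≈ 0.137, again giving ≈ 82.1°.

≈ 82°N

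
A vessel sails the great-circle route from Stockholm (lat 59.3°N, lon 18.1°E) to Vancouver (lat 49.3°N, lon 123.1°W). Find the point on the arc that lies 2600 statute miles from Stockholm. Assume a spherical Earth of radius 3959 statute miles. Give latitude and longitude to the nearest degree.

≈ lat 74°N, lon 86°W

From cos δ = sin φ₁ sin φ₂ + cos φ₁ cos φ₂ cos Δλ, the central angle is δ ≈ 1.168 rad (66.9°). The total great-circle distance is δ·R ≈ 1.168 × 3959 ≈ 4622 mi, so the target fraction is f = 2600/4622 ≈ 0.562.
Interpolate at f ≈ 0.562 with slerp weights a = sin((1−f)δ)/sin δ ≈ 0.532, b = sin(fδ)/sin δ ≈ 0.664.
p = a·p₁ + b·p₂ ≈ (0.022, -0.278, 0.960); φ = arcsin(p_z) ≈ 73.79°, λ = atan2(p_y, p_x) ≈ -85.57°.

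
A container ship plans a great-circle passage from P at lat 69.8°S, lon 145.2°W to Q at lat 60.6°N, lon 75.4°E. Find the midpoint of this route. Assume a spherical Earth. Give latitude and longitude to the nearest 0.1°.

≈ lat 11.9°S, lon 119.9°E

Write both endpoints as unit vectors p₁, p₂ with components (cos φ cos λ, cos φ sin λ, sin φ).
The central angle between the endpoints is δ = arccos(p₁·p₂) ≈ 2.812 rad (161.1°).
Interpolate at f = 1/2 with slerp weights a = sin((1−f)δ)/sin δ ≈ 3.052, b = sin(fδ)/sin δ ≈ 3.052.
p = a·p₁ + b·p₂ ≈ (-0.488, 0.848, -0.205); φ = arcsin(p_z) ≈ -11.85°, λ = atan2(p_y, p_x) ≈ 119.89°.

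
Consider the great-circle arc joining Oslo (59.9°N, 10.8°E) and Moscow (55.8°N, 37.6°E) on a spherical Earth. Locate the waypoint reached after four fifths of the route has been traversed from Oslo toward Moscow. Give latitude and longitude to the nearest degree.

≈ (57°N, 33°E)

From cos δ = sin φ₁ sin φ₂ + cos φ₁ cos φ₂ cos Δλ, the central angle is δ ≈ 0.257 rad (14.7°).
Interpolate at f = 4/5 with slerp weights a = sin((1−f)δ)/sin δ ≈ 0.202, b = sin(fδ)/sin δ ≈ 0.803.
p = a·p₁ + b·p₂ ≈ (0.457, 0.294, 0.839); φ = arcsin(p_z) ≈ 57.05°, λ = atan2(p_y, p_x) ≈ 32.78°.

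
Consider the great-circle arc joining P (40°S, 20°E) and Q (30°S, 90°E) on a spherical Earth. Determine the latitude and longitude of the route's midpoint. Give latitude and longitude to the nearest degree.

≈ (40°S, 57°E)

Convert each endpoint to a unit vector on the sphere (x = cos φ cos λ, y = cos φ sin λ, z = sin φ).
The central angle between the endpoints is δ = arccos(p₁·p₂) ≈ 0.990 rad (56.7°).
Interpolate at f = 1/2 with slerp weights a = sin((1−f)δ)/sin δ ≈ 0.568, b = sin(fδ)/sin δ ≈ 0.568.
p = a·p₁ + b·p₂ ≈ (0.409, 0.641, -0.649); φ = arcsin(p_z) ≈ -40.50°, λ = atan2(p_y, p_x) ≈ 57.46°.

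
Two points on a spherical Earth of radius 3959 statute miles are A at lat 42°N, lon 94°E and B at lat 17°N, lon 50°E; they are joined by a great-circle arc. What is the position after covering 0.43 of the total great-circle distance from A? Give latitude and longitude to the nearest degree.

≈ lat 33°N, lon 72°E

Write both endpoints as unit vectors p₁, p₂ with components (cos φ cos λ, cos φ sin λ, sin φ).
The central angle between the endpoints is δ = arccos(p₁·p₂) ≈ 0.786 rad (45.0°).
Interpolate at f = 0.43 with slerp weights a = sin((1−f)δ)/sin δ ≈ 0.612, b = sin(fδ)/sin δ ≈ 0.469.
p = a·p₁ + b·p₂ ≈ (0.256, 0.797, 0.547); φ = arcsin(p_z) ≈ 33.14°, λ = atan2(p_y, p_x) ≈ 72.17°.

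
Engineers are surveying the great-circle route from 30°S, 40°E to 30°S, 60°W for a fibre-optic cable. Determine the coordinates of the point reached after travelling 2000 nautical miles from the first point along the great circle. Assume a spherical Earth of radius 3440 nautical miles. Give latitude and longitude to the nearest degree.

≈ 41°S, 1°E

The haversine formula gives a central angle δ ≈ 1.451 rad (83.1°) between the endpoints. The total great-circle distance is δ·R ≈ 1.451 × 3440 ≈ 4991 nmi, so the target fraction is f = 2000/4991 ≈ 0.401.
Interpolate at f ≈ 0.401 with slerp weights a = sin((1−f)δ)/sin δ ≈ 0.769, b = sin(fδ)/sin δ ≈ 0.553.
p = a·p₁ + b·p₂ ≈ (0.750, 0.013, -0.661); φ = arcsin(p_z) ≈ -41.40°, λ = atan2(p_y, p_x) ≈ 1.03°.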